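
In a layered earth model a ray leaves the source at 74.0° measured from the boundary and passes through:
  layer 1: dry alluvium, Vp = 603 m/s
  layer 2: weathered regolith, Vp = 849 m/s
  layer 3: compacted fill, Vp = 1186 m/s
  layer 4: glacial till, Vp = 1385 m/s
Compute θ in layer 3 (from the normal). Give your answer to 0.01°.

From the normal: θ₁ = 90° − 74.0° = 16.0°.
Snell's law across each interface conserves sin θ / V, so sin θ_3 = V_3·sin θ₁/V₁.
sin θ_3 = 1186 × sin 16.0° / 603 = 0.5421.
θ_3 = 32.83° from the vertical.

32.83°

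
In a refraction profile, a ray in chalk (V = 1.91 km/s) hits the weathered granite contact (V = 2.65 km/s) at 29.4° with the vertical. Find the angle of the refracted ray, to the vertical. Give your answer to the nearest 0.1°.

42.9°

Snell's law: sin θ₂ = (V₂/V₁)·sin θ₁ = (2.65/1.91)·sin 29.4° = 0.6811.
θ₂ = arcsin 0.6811 = 42.93° from the normal.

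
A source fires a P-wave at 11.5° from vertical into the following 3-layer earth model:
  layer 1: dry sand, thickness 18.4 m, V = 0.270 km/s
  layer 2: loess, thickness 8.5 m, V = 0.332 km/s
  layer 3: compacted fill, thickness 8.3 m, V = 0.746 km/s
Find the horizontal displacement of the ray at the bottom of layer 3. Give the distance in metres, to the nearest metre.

Ray parameter p = sin 11.5° / 0.270 km/s = 7.3840e-01 s/km.
Layer 1: θ = 11.50°; offset = 18.4·tan 11.50° = 3.744 m.
Layer 2: sin θ = p·0.332 = 0.2451 → θ = 14.19°; offset = 8.5·tan 14.19° = 2.149 m.
Layer 3: sin θ = p·0.746 = 0.5508 → θ = 33.43°; offset = 8.3·tan 33.43° = 5.478 m.
Σ offsets = 11.371 m.

11 m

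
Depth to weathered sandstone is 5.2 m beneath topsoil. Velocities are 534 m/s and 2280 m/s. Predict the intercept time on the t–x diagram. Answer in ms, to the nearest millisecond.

θ_c = arcsin(V₁/V₂) = arcsin(534/2280) = 13.55°; cos θ_c = 0.9722.
tᵢ = 2h·cos θ_c / V₁ = 2·5.2·0.9722 / 534 = 0.01893 s.

19 ms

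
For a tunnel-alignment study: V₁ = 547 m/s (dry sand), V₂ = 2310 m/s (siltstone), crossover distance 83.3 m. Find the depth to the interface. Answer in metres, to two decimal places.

32.72 m

h = (x_cross/2)·√((V₂−V₁)/(V₂+V₁)).
(V₂−V₁)/(V₂+V₁) = (2310−547)/(2310+547) = 0.6171; √ = 0.7855.
h = (83.3/2)·0.7855 = 32.72 m.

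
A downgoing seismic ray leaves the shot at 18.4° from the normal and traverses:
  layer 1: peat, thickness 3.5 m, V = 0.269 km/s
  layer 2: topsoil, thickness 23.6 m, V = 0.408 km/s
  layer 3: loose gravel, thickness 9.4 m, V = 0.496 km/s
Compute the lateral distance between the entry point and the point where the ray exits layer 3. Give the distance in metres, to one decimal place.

p = sin θ₁/V₁ = sin 18.4°/0.269 = 1.1734e+00 s/km is conserved through the stack.
Layer 1: θ = 18.40°; offset = 3.5·tan 18.40° = 1.164 m.
Layer 2: sin θ = p·0.408 = 0.4788 → θ = 28.60°; offset = 23.6·tan 28.60° = 12.869 m.
Layer 3: sin θ = p·0.496 = 0.5820 → θ = 35.59°; offset = 9.4·tan 35.59° = 6.728 m.
Σ offsets = 20.761 m.

20.8 m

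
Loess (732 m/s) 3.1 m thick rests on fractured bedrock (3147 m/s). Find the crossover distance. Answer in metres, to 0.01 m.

θ_c = arcsin(732/3147) = 13.45°, so cos θ_c = 0.9726 and tᵢ = 2h cos θ_c/V₁ = 0.0082 s.
At crossover x/V₁ = x/V₂ + tᵢ ⇒ x = tᵢ/(1/V₁ − 1/V₂) = 0.00824/(1.3661e-03 − 3.1776e-04) = 7.86 m.

7.86 m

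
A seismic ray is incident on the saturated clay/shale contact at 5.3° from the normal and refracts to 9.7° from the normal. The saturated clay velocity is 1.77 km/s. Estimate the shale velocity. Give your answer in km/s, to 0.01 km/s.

Snell's law: sin 5.3°/V₁ = sin 9.7°/V₂.
V₂ = V₁·sin 9.7°/sin 5.3° = 1.77 × 1.8241 = 3.23 km/s.

3.23 km/s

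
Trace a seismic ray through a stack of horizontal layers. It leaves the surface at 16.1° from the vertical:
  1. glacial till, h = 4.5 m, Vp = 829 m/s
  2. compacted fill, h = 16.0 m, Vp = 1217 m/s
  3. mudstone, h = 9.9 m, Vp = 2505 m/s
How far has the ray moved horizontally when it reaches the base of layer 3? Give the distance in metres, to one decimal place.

23.6 m

Apply Snell's law at each interface; in layer i the horizontal offset is hᵢ·tan θᵢ.
Layer 1: θ = 16.10°; offset = 4.5·tan 16.10° = 1.299 m.
Layer 2: sin θ = 1217·sin 16.1°/829 = 0.4071, θ = 24.02°; offset = 16.0·tan 24.02° = 7.131 m.
Layer 3: sin θ = 2505·sin 16.1°/829 = 0.8380, θ = 56.93°; offset = 9.9·tan 56.93° = 15.202 m.
Σ offsets = 23.632 m.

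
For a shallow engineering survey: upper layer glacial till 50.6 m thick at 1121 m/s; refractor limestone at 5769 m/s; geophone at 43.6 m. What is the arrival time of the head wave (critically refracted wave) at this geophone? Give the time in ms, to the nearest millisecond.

θ_c = arcsin(V₁/V₂) = arcsin(1121/5769) = 11.20°, cos θ_c = 0.9809.
Intercept time tᵢ = 2h cos θ_c / V₁ = 2·50.6·0.9809/1121 = 0.08856 s.
t = x/V₂ + tᵢ = 43.6/5769 + 0.08856 = 0.09611 s.

96 ms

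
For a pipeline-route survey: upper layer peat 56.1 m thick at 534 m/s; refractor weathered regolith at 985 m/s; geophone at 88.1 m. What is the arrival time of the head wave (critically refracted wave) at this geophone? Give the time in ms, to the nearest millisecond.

t = x/V₂ + 2h·√(V₂²−V₁²)/(V₁V₂).
√(V₂²−V₁²) = √(985²−534²) = 827.7 m/s; delay term = 2·56.1·827.7/(534·985) = 0.17656 s.
t = 88.1/985 + 0.17656 = 0.26600 s.

266 ms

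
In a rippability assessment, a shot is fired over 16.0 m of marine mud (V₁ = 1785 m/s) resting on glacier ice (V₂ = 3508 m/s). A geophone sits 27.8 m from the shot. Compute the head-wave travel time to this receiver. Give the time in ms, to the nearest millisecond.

23 ms

θ_c = arcsin(V₁/V₂) = arcsin(1785/3508) = 30.59°, cos θ_c = 0.8609.
Intercept time tᵢ = 2h cos θ_c / V₁ = 2·16.0·0.8609/1785 = 0.01543 s.
t = x/V₂ + tᵢ = 27.8/3508 + 0.01543 = 0.02336 s.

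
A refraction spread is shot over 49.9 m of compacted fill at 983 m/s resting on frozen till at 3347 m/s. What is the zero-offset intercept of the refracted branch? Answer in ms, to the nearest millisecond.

97 ms

tᵢ = 2h·√(V₂²−V₁²)/(V₁V₂).
√(V₂²−V₁²) = √(3347²−983²) = 3199.4 m/s.
tᵢ = 2·49.9·3199.4/(983·3347) = 0.09705 s.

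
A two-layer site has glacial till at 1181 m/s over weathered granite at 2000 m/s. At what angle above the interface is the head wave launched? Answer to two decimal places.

53.81°

Critical incidence: sin θ_c = V₁/V₂ = 1181/2000 = 0.5905.
θ_c = arcsin 0.5905 = 36.19°.
Measured from the interface: 90° − 36.19° = 53.81°.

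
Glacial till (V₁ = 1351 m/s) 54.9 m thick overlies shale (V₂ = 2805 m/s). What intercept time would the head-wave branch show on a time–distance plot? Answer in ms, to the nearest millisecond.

tᵢ = 2h·√(V₂²−V₁²)/(V₁V₂).
√(V₂²−V₁²) = √(2805²−1351²) = 2458.2 m/s.
tᵢ = 2·54.9·2458.2/(1351·2805) = 0.07123 s.

71 ms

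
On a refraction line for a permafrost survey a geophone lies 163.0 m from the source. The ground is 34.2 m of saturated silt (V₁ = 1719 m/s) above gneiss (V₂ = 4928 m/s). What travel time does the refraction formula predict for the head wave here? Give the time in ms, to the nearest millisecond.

70 ms

θ_c = arcsin(V₁/V₂) = arcsin(1719/4928) = 20.42°, cos θ_c = 0.9372.
Intercept time tᵢ = 2h cos θ_c / V₁ = 2·34.2·0.9372/1719 = 0.03729 s.
t = x/V₂ + tᵢ = 163.0/4928 + 0.03729 = 0.07037 s.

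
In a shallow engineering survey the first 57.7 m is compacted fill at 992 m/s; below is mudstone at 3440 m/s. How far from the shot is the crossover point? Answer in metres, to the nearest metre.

θ_c = arcsin(992/3440) = 16.76°, so cos θ_c = 0.9575 and tᵢ = 2h cos θ_c/V₁ = 0.1114 s.
At crossover x/V₁ = x/V₂ + tᵢ ⇒ x = tᵢ/(1/V₁ − 1/V₂) = 0.11139/(1.0081e-03 − 2.9070e-04) = 155.27 m.

155 m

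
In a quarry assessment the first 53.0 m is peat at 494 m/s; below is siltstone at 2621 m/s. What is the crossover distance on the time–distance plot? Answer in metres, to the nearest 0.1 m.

128.3 m

θ_c = arcsin(494/2621) = 10.86°, so cos θ_c = 0.9821 and tᵢ = 2h cos θ_c/V₁ = 0.2107 s.
At crossover x/V₁ = x/V₂ + tᵢ ⇒ x = tᵢ/(1/V₁ − 1/V₂) = 0.21073/(2.0243e-03 − 3.8153e-04) = 128.28 m.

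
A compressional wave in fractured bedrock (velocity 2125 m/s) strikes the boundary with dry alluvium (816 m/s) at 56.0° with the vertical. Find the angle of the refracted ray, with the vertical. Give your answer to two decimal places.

Snell's law: sin θ₂ = (V₂/V₁)·sin θ₁ = (816/2125)·sin 56.0° = 0.3184.
θ₂ = sin⁻¹(0.3184) = 18.56° (from vertical).

18.56°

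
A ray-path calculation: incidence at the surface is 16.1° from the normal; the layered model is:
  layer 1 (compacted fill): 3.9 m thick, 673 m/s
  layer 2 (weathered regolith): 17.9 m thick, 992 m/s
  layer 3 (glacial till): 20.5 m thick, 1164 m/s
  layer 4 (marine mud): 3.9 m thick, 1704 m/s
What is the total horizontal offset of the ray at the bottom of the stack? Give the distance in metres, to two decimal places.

Apply Snell's law at each interface; in layer i the horizontal offset is hᵢ·tan θᵢ.
Layer 1: θ = 16.10°; offset = 3.9·tan 16.10° = 1.1257 m.
Layer 2: sin θ = 992·sin 16.1°/673 = 0.4088, θ = 24.13°; offset = 17.9·tan 24.13° = 8.0172 m.
Layer 3: sin θ = 1164·sin 16.1°/673 = 0.4796, θ = 28.66°; offset = 20.5·tan 28.66° = 11.2056 m.
Layer 4: sin θ = 1704·sin 16.1°/673 = 0.7021, θ = 44.60°; offset = 3.9·tan 44.60° = 3.8458 m.
Total horizontal offset = 24.1943 m.

24.19 m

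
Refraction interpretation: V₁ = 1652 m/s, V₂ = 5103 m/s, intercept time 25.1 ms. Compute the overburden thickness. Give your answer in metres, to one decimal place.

21.9 m

θ_c = arcsin(1652/5103) = 18.89°; cos θ_c = 0.9461.
tᵢ = 2h cos θ_c/V₁ ⇒ h = tᵢ·V₁/(2 cos θ_c) = 0.0251·1652/(2·0.9461) = 21.91 m.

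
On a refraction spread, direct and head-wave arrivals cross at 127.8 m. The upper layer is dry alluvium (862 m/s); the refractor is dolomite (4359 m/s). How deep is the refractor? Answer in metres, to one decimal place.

x_cross = 2h·√((V₂+V₁)/(V₂−V₁)) → h = x_cross / (2·√((V₂+V₁)/(V₂−V₁))).
√((V₂+V₁)/(V₂−V₁)) = √((4359+862)/(4359−862)) = 1.2219.
h = 127.8 / (2·1.2219) = 52.30 m.

52.3 m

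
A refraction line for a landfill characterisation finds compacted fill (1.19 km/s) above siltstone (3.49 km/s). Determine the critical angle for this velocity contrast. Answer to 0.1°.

19.9°

At critical incidence the refracted ray runs along the interface (θ₂ = 90°), so sin θ_c = V₁/V₂.
θ_c = arcsin(1.19/3.49) = arcsin 0.3410 = 19.94°.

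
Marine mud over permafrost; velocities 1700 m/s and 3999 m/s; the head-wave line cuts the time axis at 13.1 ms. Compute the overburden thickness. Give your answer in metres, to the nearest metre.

θ_c = arcsin(1700/3999) = 25.16°; cos θ_c = 0.9051.
tᵢ = 2h cos θ_c/V₁ ⇒ h = tᵢ·V₁/(2 cos θ_c) = 0.0131·1700/(2·0.9051) = 12.30 m.

12 m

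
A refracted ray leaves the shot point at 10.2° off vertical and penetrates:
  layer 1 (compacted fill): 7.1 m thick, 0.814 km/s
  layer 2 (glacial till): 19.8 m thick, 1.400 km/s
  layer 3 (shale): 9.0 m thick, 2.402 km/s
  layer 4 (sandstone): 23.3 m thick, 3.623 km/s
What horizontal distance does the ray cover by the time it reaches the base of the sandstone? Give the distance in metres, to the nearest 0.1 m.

43.0 m

p = sin θ₁/V₁ = sin 10.2°/0.814 = 2.1755e-01 s/km is conserved through the stack.
Layer 1: θ = 10.20°; offset = 7.1·tan 10.20° = 1.277 m.
Layer 2: sin θ = p·1.400 = 0.3046 → θ = 17.73°; offset = 19.8·tan 17.73° = 6.331 m.
Layer 3: sin θ = p·2.402 = 0.5226 → θ = 31.50°; offset = 9.0·tan 31.50° = 5.516 m.
Layer 4: sin θ = p·3.623 = 0.7882 → θ = 52.02°; offset = 23.3·tan 52.02° = 29.839 m.
Total horizontal offset = 42.964 m.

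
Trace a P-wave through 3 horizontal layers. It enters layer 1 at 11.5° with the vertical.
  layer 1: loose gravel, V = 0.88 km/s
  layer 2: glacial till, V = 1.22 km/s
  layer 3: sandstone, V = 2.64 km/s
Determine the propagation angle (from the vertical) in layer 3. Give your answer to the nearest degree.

Ray parameter p = sin 11.5° / 0.88 = 2.2655e-01 s/km.
sin θ_3 = p·V_3 = 2.2655e-01 × 2.64 = 0.5981.
θ_3 = arcsin 0.5981 = 36.73°.

37°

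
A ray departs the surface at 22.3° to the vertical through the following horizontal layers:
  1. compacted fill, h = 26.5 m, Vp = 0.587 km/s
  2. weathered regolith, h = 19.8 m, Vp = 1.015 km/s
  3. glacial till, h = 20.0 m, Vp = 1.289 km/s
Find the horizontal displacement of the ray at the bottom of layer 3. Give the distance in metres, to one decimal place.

p = sin θ₁/V₁ = sin 22.3°/0.587 = 6.4643e-01 s/km is conserved through the stack.
Layer 1: θ = 22.30°; offset = 26.5·tan 22.30° = 10.868 m.
Layer 2: sin θ = p·1.015 = 0.6561 → θ = 41.01°; offset = 19.8·tan 41.01° = 17.215 m.
Layer 3: sin θ = p·1.289 = 0.8333 → θ = 56.43°; offset = 20.0·tan 56.43° = 30.142 m.
Total horizontal offset = 58.225 m.

58.2 m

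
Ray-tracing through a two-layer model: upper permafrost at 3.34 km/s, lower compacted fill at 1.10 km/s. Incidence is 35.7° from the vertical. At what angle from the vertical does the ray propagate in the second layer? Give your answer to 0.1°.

sin θ₁/V₁ = sin θ₂/V₂ ⇒ sin θ₂ = 1.10·sin 35.7°/3.34 = 1.10·0.5835/3.34 = 0.1922.
θ₂ = sin⁻¹(0.1922) = 11.08° (from vertical).

11.1°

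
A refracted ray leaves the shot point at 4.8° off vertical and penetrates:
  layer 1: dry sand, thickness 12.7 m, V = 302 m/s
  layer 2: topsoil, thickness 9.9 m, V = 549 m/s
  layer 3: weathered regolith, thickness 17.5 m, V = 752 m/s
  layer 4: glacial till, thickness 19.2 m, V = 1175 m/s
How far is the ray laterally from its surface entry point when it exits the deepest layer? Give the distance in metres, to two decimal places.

Apply Snell's law at each interface; in layer i the horizontal offset is hᵢ·tan θᵢ.
Layer 1: θ = 4.80°; offset = 12.7·tan 4.80° = 1.0664 m.
Layer 2: sin θ = 549·sin 4.8°/302 = 0.1521, θ = 8.75°; offset = 9.9·tan 8.75° = 1.5237 m.
Layer 3: sin θ = 752·sin 4.8°/302 = 0.2084, θ = 12.03°; offset = 17.5·tan 12.03° = 3.7282 m.
Layer 4: sin θ = 1175·sin 4.8°/302 = 0.3256, θ = 19.00°; offset = 19.2·tan 19.00° = 6.6111 m.
Summing the layer offsets gives 12.9294 m.

12.93 m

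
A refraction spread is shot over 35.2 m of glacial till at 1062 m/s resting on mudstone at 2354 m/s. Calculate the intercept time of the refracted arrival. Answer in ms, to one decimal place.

tᵢ = 2h·√(V₂²−V₁²)/(V₁V₂).
√(V₂²−V₁²) = √(2354²−1062²) = 2100.8 m/s.
tᵢ = 2·35.2·2100.8/(1062·2354) = 0.05916 s.

59.2 ms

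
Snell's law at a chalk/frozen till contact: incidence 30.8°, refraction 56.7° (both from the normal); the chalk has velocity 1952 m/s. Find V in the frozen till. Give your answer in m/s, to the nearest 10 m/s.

Snell's law: sin 30.8°/V₁ = sin 56.7°/V₂.
V₂ = V₁·sin 56.7°/sin 30.8° = 1952 × 1.6323 = 3186.25 m/s.

3190 m/s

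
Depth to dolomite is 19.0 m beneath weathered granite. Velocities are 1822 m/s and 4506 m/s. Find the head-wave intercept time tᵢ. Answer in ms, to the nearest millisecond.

19 ms

θ_c = arcsin(V₁/V₂) = arcsin(1822/4506) = 23.85°; cos θ_c = 0.9146.
tᵢ = 2h·cos θ_c / V₁ = 2·19.0·0.9146 / 1822 = 0.01908 s.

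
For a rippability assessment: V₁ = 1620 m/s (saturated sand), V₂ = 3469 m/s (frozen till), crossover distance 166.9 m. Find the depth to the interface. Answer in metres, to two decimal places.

h = (x_cross/2)·√((V₂−V₁)/(V₂+V₁)).
(V₂−V₁)/(V₂+V₁) = (3469−1620)/(3469+1620) = 0.3633; √ = 0.6028.
h = (166.9/2)·0.6028 = 50.30 m.

50.30 m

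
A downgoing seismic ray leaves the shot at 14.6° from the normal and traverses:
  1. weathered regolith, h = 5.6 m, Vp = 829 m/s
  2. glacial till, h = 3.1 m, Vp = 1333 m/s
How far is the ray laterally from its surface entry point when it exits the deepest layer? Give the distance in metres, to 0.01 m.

2.83 m

p = sin θ₁/V₁ = sin 14.6°/829 = 3.0406e-04 s/m is conserved through the stack.
Layer 1: θ = 14.60°; offset = 5.6·tan 14.60° = 1.4587 m.
Layer 2: sin θ = p·1333 = 0.4053 → θ = 23.91°; offset = 3.1·tan 23.91° = 1.3744 m.
Total horizontal offset = 2.8331 m.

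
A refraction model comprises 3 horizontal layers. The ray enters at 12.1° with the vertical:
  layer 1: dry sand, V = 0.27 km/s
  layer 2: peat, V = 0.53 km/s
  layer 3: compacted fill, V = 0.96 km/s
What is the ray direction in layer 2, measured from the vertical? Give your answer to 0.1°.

24.3°

Snell's law across each interface conserves sin θ / V, so sin θ_2 = V_2·sin θ₁/V₁.
sin θ_2 = 0.53 × sin 12.1° / 0.27 = 0.4115.
θ_2 = arcsin 0.4115 = 24.30°.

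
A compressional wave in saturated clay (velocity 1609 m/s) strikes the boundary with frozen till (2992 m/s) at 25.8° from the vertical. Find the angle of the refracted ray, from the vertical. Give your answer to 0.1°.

54.0°

Snell's law: sin θ₂ = (V₂/V₁)·sin θ₁ = (2992/1609)·sin 25.8° = 0.8093.
θ₂ = arcsin 0.8093 = 54.03° from the normal.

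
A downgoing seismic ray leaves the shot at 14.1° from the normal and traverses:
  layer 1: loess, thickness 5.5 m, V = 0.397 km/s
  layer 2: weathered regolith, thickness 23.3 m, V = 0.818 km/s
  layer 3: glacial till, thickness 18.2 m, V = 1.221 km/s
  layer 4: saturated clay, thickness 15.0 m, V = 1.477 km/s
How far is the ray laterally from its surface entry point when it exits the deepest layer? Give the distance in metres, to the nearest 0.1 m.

67.7 m

Ray parameter p = sin 14.1° / 0.397 km/s = 6.1364e-01 s/km.
Layer 1: θ = 14.10°; offset = 5.5·tan 14.10° = 1.382 m.
Layer 2: sin θ = p·0.818 = 0.5020 → θ = 30.13°; offset = 23.3·tan 30.13° = 13.523 m.
Layer 3: sin θ = p·1.221 = 0.7493 → θ = 48.53°; offset = 18.2·tan 48.53° = 20.590 m.
Layer 4: sin θ = p·1.477 = 0.9063 → θ = 65.01°; offset = 15.0·tan 65.01° = 32.175 m.
Total horizontal offset = 67.669 m.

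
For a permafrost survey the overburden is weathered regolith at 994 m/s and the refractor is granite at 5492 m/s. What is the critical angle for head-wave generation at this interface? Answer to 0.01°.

10.43°

At critical incidence the refracted ray runs along the interface (θ₂ = 90°), so sin θ_c = V₁/V₂.
θ_c = arcsin(994/5492) = arcsin 0.1810 = 10.43°.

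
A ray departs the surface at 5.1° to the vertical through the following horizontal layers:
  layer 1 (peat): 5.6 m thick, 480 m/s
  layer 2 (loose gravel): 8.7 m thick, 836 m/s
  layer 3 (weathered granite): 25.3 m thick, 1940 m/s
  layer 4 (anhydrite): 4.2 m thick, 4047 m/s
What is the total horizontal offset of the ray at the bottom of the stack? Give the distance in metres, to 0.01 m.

16.36 m

Ray parameter p = sin 5.1° / 480 m/s = 1.8520e-04 s/m.
Layer 1: θ = 5.10°; offset = 5.6·tan 5.10° = 0.4998 m.
Layer 2: sin θ = p·836 = 0.1548 → θ = 8.91°; offset = 8.7·tan 8.91° = 1.3634 m.
Layer 3: sin θ = p·1940 = 0.3593 → θ = 21.06°; offset = 25.3·tan 21.06° = 9.7402 m.
Layer 4: sin θ = p·4047 = 0.7495 → θ = 48.55°; offset = 4.2·tan 48.55° = 4.7550 m.
Σ offsets = 16.3583 m.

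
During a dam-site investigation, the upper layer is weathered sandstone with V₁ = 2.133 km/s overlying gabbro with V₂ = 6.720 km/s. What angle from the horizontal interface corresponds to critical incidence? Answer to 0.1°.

At critical incidence the refracted ray runs along the interface (θ₂ = 90°), so sin θ_c = V₁/V₂.
θ_c = arcsin(2.133/6.720) = arcsin 0.3174 = 18.51°.
Measured from the interface: 90° − 18.51° = 71.49°.

71.5°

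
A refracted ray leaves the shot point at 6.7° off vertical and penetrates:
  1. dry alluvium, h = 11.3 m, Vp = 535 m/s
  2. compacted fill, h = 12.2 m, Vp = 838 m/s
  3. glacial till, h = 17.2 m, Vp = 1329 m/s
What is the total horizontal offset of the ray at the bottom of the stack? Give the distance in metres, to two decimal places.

8.80 m

p = sin θ₁/V₁ = sin 6.7°/535 = 2.1808e-04 s/m is conserved through the stack.
Layer 1: θ = 6.70°; offset = 11.3·tan 6.70° = 1.3274 m.
Layer 2: sin θ = p·838 = 0.1827 → θ = 10.53°; offset = 12.2·tan 10.53° = 2.2677 m.
Layer 3: sin θ = p·1329 = 0.2898 → θ = 16.85°; offset = 17.2·tan 16.85° = 5.2085 m.
Total horizontal offset = 8.8037 m.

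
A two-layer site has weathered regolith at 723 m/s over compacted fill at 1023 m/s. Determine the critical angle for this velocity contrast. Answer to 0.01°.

44.97°

At critical incidence the refracted ray runs along the interface (θ₂ = 90°), so sin θ_c = V₁/V₂.
θ_c = arcsin(723/1023) = arcsin 0.7067 = 44.97°.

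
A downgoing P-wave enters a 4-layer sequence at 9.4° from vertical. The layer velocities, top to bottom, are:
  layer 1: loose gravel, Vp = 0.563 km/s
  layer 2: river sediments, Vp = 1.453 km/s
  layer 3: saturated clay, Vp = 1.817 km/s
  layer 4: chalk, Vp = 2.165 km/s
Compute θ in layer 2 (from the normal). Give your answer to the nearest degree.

Snell's law across each interface conserves sin θ / V, so sin θ_2 = V_2·sin θ₁/V₁.
sin θ_2 = 1.453 × sin 9.4° / 0.563 = 0.4215.
θ_2 = 24.93° from the vertical.

25°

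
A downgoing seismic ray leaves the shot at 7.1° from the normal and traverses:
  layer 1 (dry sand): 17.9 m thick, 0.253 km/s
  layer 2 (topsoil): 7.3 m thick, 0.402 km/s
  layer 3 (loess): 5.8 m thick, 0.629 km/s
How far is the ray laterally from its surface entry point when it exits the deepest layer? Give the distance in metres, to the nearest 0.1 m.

p = sin θ₁/V₁ = sin 7.1°/0.253 = 4.8854e-01 s/km is conserved through the stack.
Layer 1: θ = 7.10°; offset = 17.9·tan 7.10° = 2.230 m.
Layer 2: sin θ = p·0.402 = 0.1964 → θ = 11.33°; offset = 7.3·tan 11.33° = 1.462 m.
Layer 3: sin θ = p·0.629 = 0.3073 → θ = 17.90°; offset = 5.8·tan 17.90° = 1.873 m.
Total horizontal offset = 5.565 m.

5.6 m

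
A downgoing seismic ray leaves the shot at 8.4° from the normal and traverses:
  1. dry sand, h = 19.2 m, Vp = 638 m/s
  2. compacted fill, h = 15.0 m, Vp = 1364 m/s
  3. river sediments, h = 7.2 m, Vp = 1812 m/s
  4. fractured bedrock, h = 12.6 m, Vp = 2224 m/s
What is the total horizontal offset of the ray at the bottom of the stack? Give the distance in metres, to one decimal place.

Ray parameter p = sin 8.4° / 638 m/s = 2.2897e-04 s/m.
Layer 1: θ = 8.40°; offset = 19.2·tan 8.40° = 2.835 m.
Layer 2: sin θ = p·1364 = 0.3123 → θ = 18.20°; offset = 15.0·tan 18.20° = 4.931 m.
Layer 3: sin θ = p·1812 = 0.4149 → θ = 24.51°; offset = 7.2·tan 24.51° = 3.283 m.
Layer 4: sin θ = p·2224 = 0.5092 → θ = 30.61°; offset = 12.6·tan 30.61° = 7.455 m.
Total horizontal offset = 18.505 m.

18.5 m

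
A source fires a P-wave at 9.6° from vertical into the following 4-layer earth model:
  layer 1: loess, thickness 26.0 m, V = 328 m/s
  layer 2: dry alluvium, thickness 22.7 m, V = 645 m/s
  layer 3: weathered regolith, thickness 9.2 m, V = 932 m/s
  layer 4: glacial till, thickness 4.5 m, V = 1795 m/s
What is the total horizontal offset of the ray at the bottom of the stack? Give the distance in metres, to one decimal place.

27.3 m

Ray parameter p = sin 9.6° / 328 m/s = 5.0844e-04 s/m.
Layer 1: θ = 9.60°; offset = 26.0·tan 9.60° = 4.398 m.
Layer 2: sin θ = p·645 = 0.3279 → θ = 19.14°; offset = 22.7·tan 19.14° = 7.880 m.
Layer 3: sin θ = p·932 = 0.4739 → θ = 28.29°; offset = 9.2·tan 28.29° = 4.951 m.
Layer 4: sin θ = p·1795 = 0.9127 → θ = 65.87°; offset = 4.5·tan 65.87° = 10.048 m.
Σ offsets = 27.276 m.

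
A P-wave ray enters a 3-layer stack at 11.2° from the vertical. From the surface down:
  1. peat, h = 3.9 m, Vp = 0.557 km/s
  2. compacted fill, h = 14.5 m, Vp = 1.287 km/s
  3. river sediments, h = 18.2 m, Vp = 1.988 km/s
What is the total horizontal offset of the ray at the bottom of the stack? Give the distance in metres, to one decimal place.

Ray parameter p = sin 11.2° / 0.557 km/s = 3.4872e-01 s/km.
Layer 1: θ = 11.20°; offset = 3.9·tan 11.20° = 0.772 m.
Layer 2: sin θ = p·1.287 = 0.4488 → θ = 26.67°; offset = 14.5·tan 26.67° = 7.282 m.
Layer 3: sin θ = p·1.988 = 0.6932 → θ = 43.89°; offset = 18.2·tan 43.89° = 17.507 m.
Summing the layer offsets gives 25.561 m.

25.6 m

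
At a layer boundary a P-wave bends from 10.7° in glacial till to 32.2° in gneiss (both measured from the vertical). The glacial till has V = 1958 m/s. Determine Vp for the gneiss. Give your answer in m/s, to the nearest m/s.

5620 m/s

sin 10.7° = 0.1857; sin 32.2° = 0.5329.
V₂ = V₁·(sin θ₂/sin θ₁) = 1958·(0.5329/0.1857) = 5619.60 m/s.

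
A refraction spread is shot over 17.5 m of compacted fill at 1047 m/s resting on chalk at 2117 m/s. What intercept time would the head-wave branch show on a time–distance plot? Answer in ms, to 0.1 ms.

tᵢ = 2h·√(V₂²−V₁²)/(V₁V₂).
√(V₂²−V₁²) = √(2117²−1047²) = 1840.0 m/s.
tᵢ = 2·17.5·1840.0/(1047·2117) = 0.02905 s.

29.1 ms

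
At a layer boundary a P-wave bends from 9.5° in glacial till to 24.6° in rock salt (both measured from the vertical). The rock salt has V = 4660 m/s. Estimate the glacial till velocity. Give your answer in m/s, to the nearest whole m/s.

1848 m/s

sin 9.5° = 0.1650; sin 24.6° = 0.4163.
V₁ = V₂·(sin θ₁/sin θ₂) = 4660·(0.1650/0.4163) = 1847.60 m/s.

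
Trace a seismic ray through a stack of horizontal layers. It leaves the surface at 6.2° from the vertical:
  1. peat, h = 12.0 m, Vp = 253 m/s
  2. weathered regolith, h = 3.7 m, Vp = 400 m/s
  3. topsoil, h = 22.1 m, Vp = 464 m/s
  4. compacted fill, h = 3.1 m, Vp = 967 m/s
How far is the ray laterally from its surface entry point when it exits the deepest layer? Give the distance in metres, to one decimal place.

p = sin θ₁/V₁ = sin 6.2°/253 = 4.2687e-04 s/m is conserved through the stack.
Layer 1: θ = 6.20°; offset = 12.0·tan 6.20° = 1.304 m.
Layer 2: sin θ = p·400 = 0.1707 → θ = 9.83°; offset = 3.7·tan 9.83° = 0.641 m.
Layer 3: sin θ = p·464 = 0.1981 → θ = 11.42°; offset = 22.1·tan 11.42° = 4.466 m.
Layer 4: sin θ = p·967 = 0.4128 → θ = 24.38°; offset = 3.1·tan 24.38° = 1.405 m.
Σ offsets = 7.816 m.

7.8 m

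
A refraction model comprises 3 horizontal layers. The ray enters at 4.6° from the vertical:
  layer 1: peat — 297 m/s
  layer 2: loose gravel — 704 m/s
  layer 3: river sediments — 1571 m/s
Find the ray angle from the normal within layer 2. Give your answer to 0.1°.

11.0°

Snell's law across each interface conserves sin θ / V, so sin θ_2 = V_2·sin θ₁/V₁.
sin θ_2 = 704 × sin 4.6° / 297 = 0.1901.
θ_2 = arcsin 0.1901 = 10.96°.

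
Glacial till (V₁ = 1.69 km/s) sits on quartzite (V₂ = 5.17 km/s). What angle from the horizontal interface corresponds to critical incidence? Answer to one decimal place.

Critical incidence: sin θ_c = V₁/V₂ = 1.69/5.17 = 0.3269.
θ_c = arcsin 0.3269 = 19.08°.
Measured from the interface: 90° − 19.08° = 70.92°.

70.9°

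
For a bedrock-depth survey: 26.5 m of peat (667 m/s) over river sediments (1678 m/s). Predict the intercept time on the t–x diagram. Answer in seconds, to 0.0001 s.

θ_c = arcsin(V₁/V₂) = arcsin(667/1678) = 23.42°; cos θ_c = 0.9176.
tᵢ = 2h·cos θ_c / V₁ = 2·26.5·0.9176 / 667 = 0.07291 s.

0.0729 s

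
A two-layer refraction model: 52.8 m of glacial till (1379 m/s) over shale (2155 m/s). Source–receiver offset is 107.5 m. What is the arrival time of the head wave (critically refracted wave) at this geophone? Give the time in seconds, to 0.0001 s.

0.1087 s

t = x/V₂ + 2h·√(V₂²−V₁²)/(V₁V₂).
√(V₂²−V₁²) = √(2155²−1379²) = 1656.0 m/s; delay term = 2·52.8·1656.0/(1379·2155) = 0.05885 s.
t = 107.5/2155 + 0.05885 = 0.10873 s.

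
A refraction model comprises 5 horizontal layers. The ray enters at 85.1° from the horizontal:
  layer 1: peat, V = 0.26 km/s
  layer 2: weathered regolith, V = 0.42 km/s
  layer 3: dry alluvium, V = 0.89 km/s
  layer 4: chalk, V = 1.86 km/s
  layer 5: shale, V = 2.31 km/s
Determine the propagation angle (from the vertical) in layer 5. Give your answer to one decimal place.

49.4°

From the normal: θ₁ = 90° − 85.1° = 4.9°.
Ray parameter p = sin 4.9° / 0.26 = 3.2853e-01 s/km.
sin θ_5 = p·V_5 = 3.2853e-01 × 2.31 = 0.7589.
θ_5 = arcsin 0.7589 = 49.37°.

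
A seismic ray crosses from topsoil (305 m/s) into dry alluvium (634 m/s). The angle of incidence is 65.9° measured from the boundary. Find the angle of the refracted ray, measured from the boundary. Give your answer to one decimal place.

31.9°

Angle from the normal: 90° − 65.9° = 24.1°.
Snell's law: sin θ₂ = (V₂/V₁)·sin θ₁ = (634/305)·sin 24.1° = 0.8488.
θ₂ = sin⁻¹(0.8488) = 58.08° (from vertical).
From the interface: 90° − 58.08° = 31.92°.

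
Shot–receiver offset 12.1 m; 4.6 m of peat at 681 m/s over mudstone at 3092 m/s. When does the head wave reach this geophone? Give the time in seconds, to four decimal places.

0.0171 s

t = x/V₂ + 2h·√(V₂²−V₁²)/(V₁V₂).
√(V₂²−V₁²) = √(3092²−681²) = 3016.1 m/s; delay term = 2·4.6·3016.1/(681·3092) = 0.01318 s.
t = 12.1/3092 + 0.01318 = 0.01709 s.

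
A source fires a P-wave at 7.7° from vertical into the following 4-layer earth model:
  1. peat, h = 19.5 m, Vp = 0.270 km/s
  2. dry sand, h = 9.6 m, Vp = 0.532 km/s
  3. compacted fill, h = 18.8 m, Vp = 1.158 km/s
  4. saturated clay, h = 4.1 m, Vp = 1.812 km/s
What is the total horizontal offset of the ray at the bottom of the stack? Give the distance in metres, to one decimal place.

p = sin θ₁/V₁ = sin 7.7°/0.270 = 4.9625e-01 s/km is conserved through the stack.
Layer 1: θ = 7.70°; offset = 19.5·tan 7.70° = 2.637 m.
Layer 2: sin θ = p·0.532 = 0.2640 → θ = 15.31°; offset = 9.6·tan 15.31° = 2.628 m.
Layer 3: sin θ = p·1.158 = 0.5747 → θ = 35.08°; offset = 18.8·tan 35.08° = 13.201 m.
Layer 4: sin θ = p·1.812 = 0.8992 → θ = 64.05°; offset = 4.1·tan 64.05° = 8.426 m.
Total horizontal offset = 26.891 m.

26.9 m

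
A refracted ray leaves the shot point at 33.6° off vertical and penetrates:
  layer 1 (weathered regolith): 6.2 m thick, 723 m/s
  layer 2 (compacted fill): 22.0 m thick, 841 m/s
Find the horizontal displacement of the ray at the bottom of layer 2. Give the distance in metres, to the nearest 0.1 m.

22.6 m

Ray parameter p = sin 33.6° / 723 m/s = 7.6541e-04 s/m.
Layer 1: θ = 33.60°; offset = 6.2·tan 33.60° = 4.119 m.
Layer 2: sin θ = p·841 = 0.6437 → θ = 40.07°; offset = 22.0·tan 40.07° = 18.505 m.
Σ offsets = 22.625 m.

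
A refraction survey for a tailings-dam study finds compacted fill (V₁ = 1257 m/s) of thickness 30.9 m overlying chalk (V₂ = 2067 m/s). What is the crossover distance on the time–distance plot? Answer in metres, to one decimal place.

x_cross = 2h·√((V₂+V₁)/(V₂−V₁)).
(V₂+V₁)/(V₂−V₁) = (2067+1257)/(2067−1257) = 4.1037; √ = 2.0258.
x_cross = 2·30.9·2.0258 = 125.19 m.

125.2 m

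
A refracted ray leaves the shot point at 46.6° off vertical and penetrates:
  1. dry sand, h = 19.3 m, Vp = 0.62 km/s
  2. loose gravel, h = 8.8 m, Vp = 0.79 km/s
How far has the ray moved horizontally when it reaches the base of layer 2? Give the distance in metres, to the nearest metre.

Apply Snell's law at each interface; in layer i the horizontal offset is hᵢ·tan θᵢ.
Layer 1: θ = 46.60°; offset = 19.3·tan 46.60° = 20.409 m.
Layer 2: sin θ = 0.79·sin 46.6°/0.62 = 0.9258, θ = 67.79°; offset = 8.8·tan 67.79° = 21.552 m.
Total horizontal offset = 41.961 m.

42 m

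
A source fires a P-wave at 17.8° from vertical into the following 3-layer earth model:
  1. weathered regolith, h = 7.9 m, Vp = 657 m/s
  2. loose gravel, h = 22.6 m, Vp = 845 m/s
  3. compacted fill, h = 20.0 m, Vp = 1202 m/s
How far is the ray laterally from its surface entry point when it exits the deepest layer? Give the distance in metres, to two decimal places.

25.69 m

Apply Snell's law at each interface; in layer i the horizontal offset is hᵢ·tan θᵢ.
Layer 1: θ = 17.80°; offset = 7.9·tan 17.80° = 2.5364 m.
Layer 2: sin θ = 845·sin 17.8°/657 = 0.3932, θ = 23.15°; offset = 22.6·tan 23.15° = 9.6639 m.
Layer 3: sin θ = 1202·sin 17.8°/657 = 0.5593, θ = 34.01°; offset = 20.0·tan 34.01° = 13.4932 m.
Σ offsets = 25.6935 m.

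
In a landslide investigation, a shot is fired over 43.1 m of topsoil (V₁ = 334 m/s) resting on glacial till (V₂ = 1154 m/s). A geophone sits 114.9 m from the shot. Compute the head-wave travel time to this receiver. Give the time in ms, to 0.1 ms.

t = x/V₂ + 2h·√(V₂²−V₁²)/(V₁V₂).
√(V₂²−V₁²) = √(1154²−334²) = 1104.6 m/s; delay term = 2·43.1·1104.6/(334·1154) = 0.24704 s.
t = 114.9/1154 + 0.24704 = 0.34660 s.

346.6 ms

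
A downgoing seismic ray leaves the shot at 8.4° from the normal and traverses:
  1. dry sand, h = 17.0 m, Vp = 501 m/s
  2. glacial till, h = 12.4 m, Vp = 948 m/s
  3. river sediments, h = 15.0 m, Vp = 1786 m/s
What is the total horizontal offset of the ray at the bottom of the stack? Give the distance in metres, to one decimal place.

p = sin θ₁/V₁ = sin 8.4°/501 = 2.9158e-04 s/m is conserved through the stack.
Layer 1: θ = 8.40°; offset = 17.0·tan 8.40° = 2.510 m.
Layer 2: sin θ = p·948 = 0.2764 → θ = 16.05°; offset = 12.4·tan 16.05° = 3.567 m.
Layer 3: sin θ = p·1786 = 0.5208 → θ = 31.38°; offset = 15.0·tan 31.38° = 9.150 m.
Total horizontal offset = 15.227 m.

15.2 m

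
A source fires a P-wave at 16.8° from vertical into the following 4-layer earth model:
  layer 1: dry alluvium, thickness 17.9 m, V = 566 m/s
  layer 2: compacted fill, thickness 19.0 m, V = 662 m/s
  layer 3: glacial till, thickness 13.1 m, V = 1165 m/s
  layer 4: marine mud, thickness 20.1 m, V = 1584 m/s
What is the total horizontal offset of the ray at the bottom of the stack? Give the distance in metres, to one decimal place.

Ray parameter p = sin 16.8° / 566 m/s = 5.1066e-04 s/m.
Layer 1: θ = 16.80°; offset = 17.9·tan 16.80° = 5.404 m.
Layer 2: sin θ = p·662 = 0.3381 → θ = 19.76°; offset = 19.0·tan 19.76° = 6.825 m.
Layer 3: sin θ = p·1165 = 0.5949 → θ = 36.51°; offset = 13.1·tan 36.51° = 9.696 m.
Layer 4: sin θ = p·1584 = 0.8089 → θ = 53.99°; offset = 20.1·tan 53.99° = 27.652 m.
Total horizontal offset = 49.577 m.

49.6 m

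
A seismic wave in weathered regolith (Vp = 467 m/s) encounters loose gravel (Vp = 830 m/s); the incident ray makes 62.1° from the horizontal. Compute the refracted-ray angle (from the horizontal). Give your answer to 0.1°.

Angle from the normal: 90° − 62.1° = 27.9°.
Snell's law: sin θ₂ = (V₂/V₁)·sin θ₁ = (830/467)·sin 27.9° = 0.8317.
θ₂ = sin⁻¹(0.8317) = 56.27° (from vertical).
From the interface: 90° − 56.27° = 33.73°.

33.7°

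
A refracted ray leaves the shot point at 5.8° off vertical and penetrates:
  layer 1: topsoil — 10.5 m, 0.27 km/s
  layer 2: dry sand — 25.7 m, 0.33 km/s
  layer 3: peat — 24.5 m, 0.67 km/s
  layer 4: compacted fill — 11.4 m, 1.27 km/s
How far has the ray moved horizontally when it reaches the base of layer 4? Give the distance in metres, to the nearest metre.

17 m

Apply Snell's law at each interface; in layer i the horizontal offset is hᵢ·tan θᵢ.
Layer 1: θ = 5.80°; offset = 10.5·tan 5.80° = 1.067 m.
Layer 2: sin θ = 0.33·sin 5.8°/0.27 = 0.1235, θ = 7.09°; offset = 25.7·tan 7.09° = 3.199 m.
Layer 3: sin θ = 0.67·sin 5.8°/0.27 = 0.2508, θ = 14.52°; offset = 24.5·tan 14.52° = 6.347 m.
Layer 4: sin θ = 1.27·sin 5.8°/0.27 = 0.4753, θ = 28.38°; offset = 11.4·tan 28.38° = 6.159 m.
Σ offsets = 16.771 m.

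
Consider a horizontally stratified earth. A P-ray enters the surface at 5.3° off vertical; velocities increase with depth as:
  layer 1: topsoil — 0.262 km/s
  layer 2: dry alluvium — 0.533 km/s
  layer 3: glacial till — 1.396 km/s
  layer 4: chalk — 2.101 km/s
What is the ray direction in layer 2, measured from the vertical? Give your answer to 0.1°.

Snell's law across each interface conserves sin θ / V, so sin θ_2 = V_2·sin θ₁/V₁.
sin θ_2 = 0.533 × sin 5.3° / 0.262 = 0.1879.
θ_2 = 10.83° from the vertical.

10.8°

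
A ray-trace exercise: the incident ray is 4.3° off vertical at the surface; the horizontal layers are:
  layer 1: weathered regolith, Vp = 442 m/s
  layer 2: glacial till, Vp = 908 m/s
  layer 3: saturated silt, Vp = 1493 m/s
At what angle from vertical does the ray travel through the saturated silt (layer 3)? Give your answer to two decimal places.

Snell's law across each interface conserves sin θ / V, so sin θ_3 = V_3·sin θ₁/V₁.
sin θ_3 = 1493 × sin 4.3° / 442 = 0.2533.
θ_3 = 14.67° from the vertical.

14.67°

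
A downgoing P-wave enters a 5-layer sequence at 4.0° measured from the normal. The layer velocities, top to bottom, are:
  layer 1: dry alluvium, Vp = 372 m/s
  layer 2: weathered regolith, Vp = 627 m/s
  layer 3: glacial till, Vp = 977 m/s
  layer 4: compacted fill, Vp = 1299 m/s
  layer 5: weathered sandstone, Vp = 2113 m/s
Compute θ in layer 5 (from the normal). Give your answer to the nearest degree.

23°

Snell's law across each interface conserves sin θ / V, so sin θ_5 = V_5·sin θ₁/V₁.
sin θ_5 = 2113 × sin 4.0° / 372 = 0.3962.
θ_5 = 23.34° from the vertical.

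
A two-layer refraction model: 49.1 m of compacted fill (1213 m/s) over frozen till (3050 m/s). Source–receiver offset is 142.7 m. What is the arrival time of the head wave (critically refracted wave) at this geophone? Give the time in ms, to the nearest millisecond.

121 ms

t = x/V₂ + 2h·√(V₂²−V₁²)/(V₁V₂).
√(V₂²−V₁²) = √(3050²−1213²) = 2798.4 m/s; delay term = 2·49.1·2798.4/(1213·3050) = 0.07428 s.
t = 142.7/3050 + 0.07428 = 0.12107 s.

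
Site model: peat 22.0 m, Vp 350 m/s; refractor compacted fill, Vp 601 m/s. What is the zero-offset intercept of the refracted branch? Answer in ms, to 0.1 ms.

102.2 ms

θ_c = arcsin(V₁/V₂) = arcsin(350/601) = 35.62°; cos θ_c = 0.8129.
tᵢ = 2h·cos θ_c / V₁ = 2·22.0·0.8129 / 350 = 0.10220 s.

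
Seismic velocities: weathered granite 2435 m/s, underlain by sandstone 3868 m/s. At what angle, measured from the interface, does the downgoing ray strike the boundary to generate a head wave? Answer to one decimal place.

51.0°

At critical incidence the refracted ray runs along the interface (θ₂ = 90°), so sin θ_c = V₁/V₂.
θ_c = arcsin(2435/3868) = arcsin 0.6295 = 39.02°.
Measured from the interface: 90° − 39.02° = 50.98°.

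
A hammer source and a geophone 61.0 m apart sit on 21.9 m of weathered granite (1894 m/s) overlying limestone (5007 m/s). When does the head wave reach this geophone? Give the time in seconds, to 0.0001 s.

θ_c = arcsin(V₁/V₂) = arcsin(1894/5007) = 22.23°, cos θ_c = 0.9257.
Intercept time tᵢ = 2h cos θ_c / V₁ = 2·21.9·0.9257/1894 = 0.02141 s.
t = x/V₂ + tᵢ = 61.0/5007 + 0.02141 = 0.03359 s.

0.0336 s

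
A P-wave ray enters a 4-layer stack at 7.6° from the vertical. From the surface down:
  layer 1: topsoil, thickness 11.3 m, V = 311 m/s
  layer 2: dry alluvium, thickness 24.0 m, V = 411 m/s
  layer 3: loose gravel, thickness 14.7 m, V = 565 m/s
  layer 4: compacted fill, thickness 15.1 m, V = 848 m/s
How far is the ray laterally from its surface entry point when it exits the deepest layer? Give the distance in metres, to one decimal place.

15.2 m

Ray parameter p = sin 7.6° / 311 m/s = 4.2526e-04 s/m.
Layer 1: θ = 7.60°; offset = 11.3·tan 7.60° = 1.508 m.
Layer 2: sin θ = p·411 = 0.1748 → θ = 10.07°; offset = 24.0·tan 10.07° = 4.260 m.
Layer 3: sin θ = p·565 = 0.2403 → θ = 13.90°; offset = 14.7·tan 13.90° = 3.639 m.
Layer 4: sin θ = p·848 = 0.3606 → θ = 21.14°; offset = 15.1·tan 21.14° = 5.838 m.
Σ offsets = 15.245 m.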